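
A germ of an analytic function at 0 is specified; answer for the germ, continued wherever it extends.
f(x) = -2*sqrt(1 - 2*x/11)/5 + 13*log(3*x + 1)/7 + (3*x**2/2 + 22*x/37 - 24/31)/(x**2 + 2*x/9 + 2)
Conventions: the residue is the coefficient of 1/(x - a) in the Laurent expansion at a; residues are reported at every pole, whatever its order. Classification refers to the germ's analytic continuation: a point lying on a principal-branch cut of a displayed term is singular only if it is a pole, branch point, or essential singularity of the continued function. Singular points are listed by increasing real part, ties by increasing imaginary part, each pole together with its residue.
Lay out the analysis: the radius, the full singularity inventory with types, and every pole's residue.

Denominator factor (x**2 + 2*x/9 + 2): discriminant -644/81, complex-conjugate roots (-1/9) + ((1/9)*sqrt(161))*i and (-1/9) - ((1/9)*sqrt(161))*i; poles of order 1, moduli sqrt(2) and sqrt(2).
Branch term (-2/5)*sqrt(1 - x/(11/2)): its argument vanishes at x = 11/2, a square-root branch point, modulus 11/2.
Branch term (13/7)*log(1 - x/(-1/3)): its argument vanishes at x = -1/3, a logarithmic branch point, modulus 1/3.
The radius of convergence is the smallest modulus among the singular points: 1/3.
The branch terms are analytic at (-1/9) - ((1/9)*sqrt(161))*i and contribute nothing to the residue; only the rational part matters.
The factor x**2 + 2*x/9 + 2 splits as (x - a)(x - a') with a = (-1/9) - ((1/9)*sqrt(161))*i, a' = (-1/9) + ((1/9)*sqrt(161))*i. At the order-1 pole a set g(x) = (x - a)*(rational part) = [3*x**2/2 + 22*x/37 - 24/31] / (x - a').
Simple pole: residue = g(a) at a = (-1/9) - ((1/9)*sqrt(161))*i, which is (29/222) - ((8413/79143)*sqrt(161))*i.
The branch terms are analytic at (-1/9) + ((1/9)*sqrt(161))*i and contribute nothing to the residue; only the rational part matters.
The factor x**2 + 2*x/9 + 2 splits as (x - a)(x - a') with a = (-1/9) + ((1/9)*sqrt(161))*i, a' = (-1/9) - ((1/9)*sqrt(161))*i. At the order-1 pole a set g(x) = (x - a)*(rational part) = [3*x**2/2 + 22*x/37 - 24/31] / (x - a').
Simple pole: residue = g(a) at a = (-1/9) + ((1/9)*sqrt(161))*i, which is (29/222) + ((8413/79143)*sqrt(161))*i.
List the singular points by increasing real part (a conjugate pair: the negative imaginary part first).

Radius of convergence at 0: 1/3.
At -1/3: a logarithmic branch point.
At (-1/9) - ((1/9)*sqrt(161))*i: a pole of order 1; residue (29/222) - ((8413/79143)*sqrt(161))*i.
At (-1/9) + ((1/9)*sqrt(161))*i: a pole of order 1; residue (29/222) + ((8413/79143)*sqrt(161))*i.
At 11/2: an algebraic (square-root) branch point.


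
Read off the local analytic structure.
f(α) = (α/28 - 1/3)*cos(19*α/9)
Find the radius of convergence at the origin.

The factor cos(19*α/9) is entire and contributes no finite singular point.
The polynomial part has no poles.
No finite singular points: the Taylor series at 0 converges everywhere.

The radius of convergence is infinite.


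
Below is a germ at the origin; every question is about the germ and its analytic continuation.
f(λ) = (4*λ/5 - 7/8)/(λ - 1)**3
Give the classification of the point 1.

The denominator factor λ - 1 vanishes at 1 and appears to the power 3; the numerator there equals -3/40, nonzero, and no other factor vanishes.
Hence a pole whose order is the multiplicity, 3.

The point is a pole of order 3.


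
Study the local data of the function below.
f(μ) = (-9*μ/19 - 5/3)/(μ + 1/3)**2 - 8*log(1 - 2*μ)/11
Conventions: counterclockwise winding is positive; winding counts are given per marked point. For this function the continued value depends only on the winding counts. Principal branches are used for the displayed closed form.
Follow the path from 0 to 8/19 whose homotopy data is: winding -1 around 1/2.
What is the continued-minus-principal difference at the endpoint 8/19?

The rational part is single-valued and drops out of the difference; each branch term changes only by its own monodromy.
(-8/11)*log(1 - μ/(1/2)): each positive loop around 1/2 adds 2*pi*i to the log, so winding -1 contributes (-8/11)*(-1)*2*pi*i = (16/11)*pi*i.
Summing the contributions at μ = 8/19 gives (16/11)*pi*i.

Continued minus principal equals (16/11)*pi*i.


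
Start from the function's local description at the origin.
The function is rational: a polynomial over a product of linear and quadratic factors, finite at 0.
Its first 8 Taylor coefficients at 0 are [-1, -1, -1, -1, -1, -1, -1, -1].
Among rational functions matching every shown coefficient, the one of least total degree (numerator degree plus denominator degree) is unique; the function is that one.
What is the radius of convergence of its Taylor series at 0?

No rational of total degree below 1 reproduces all 8 coefficients; solving the [0/1] Pade equations on them gives f(γ) = 1/(γ - 1), whose expansion matches every shown term.
Denominator factor (γ - 1): pole of order 1 at 1, modulus 1.
The radius of convergence is the smallest modulus among the singular points: 1.

The radius of convergence is 1.


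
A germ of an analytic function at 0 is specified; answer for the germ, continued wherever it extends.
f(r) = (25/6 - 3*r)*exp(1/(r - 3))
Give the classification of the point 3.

The exponent 1/(r - (3)) has a pole at 3, so exp(1/(r - (3))) takes every nonzero value near it: an essential singularity (not a pole of any order).

The point is an essential singularity.


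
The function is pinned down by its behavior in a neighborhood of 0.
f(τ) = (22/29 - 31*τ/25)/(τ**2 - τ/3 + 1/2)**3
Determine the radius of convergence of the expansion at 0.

The radius of convergence is (1/2)*sqrt(2).

Denominator factor (τ**2 - τ/3 + 1/2)^3: discriminant -17/9, complex-conjugate roots (1/6) + ((1/6)*sqrt(17))*i and (1/6) - ((1/6)*sqrt(17))*i; poles of order 3, moduli (1/2)*sqrt(2) and (1/2)*sqrt(2).
The radius of convergence is the smallest modulus among the singular points: (1/2)*sqrt(2).


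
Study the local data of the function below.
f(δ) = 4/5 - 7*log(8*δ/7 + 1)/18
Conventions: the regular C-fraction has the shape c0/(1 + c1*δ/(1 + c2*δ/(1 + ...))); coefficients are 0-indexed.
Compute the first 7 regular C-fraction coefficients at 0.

The regular C-fraction coefficients are [4/5, 5/9, 1/63, 48/7, -44/7, -16/1155, 676/1155].

Taylor coefficients (expand at 0): a_0 = 4/5, a_1 = -4/9, a_2 = 16/63, a_3 = -256/1323, a_4 = 512/3087, a_5 = -16384/108045, a_6 = 65536/453789.
c0 = a_0 = 4/5. Peel one level at a time: if S = 1 + c*δ/S' with S'(0) = 1, then c is the δ-coefficient of S and S' = c*δ/(S - 1).
S_1 = c0/f = 1 + (5/9)*δ + (-5/567)*δ^2 + ...; c1 = 5/9.
S_2 = c1*δ/(S_1 - 1) = 1 + (1/63)*δ + (-16/147)*δ^2 + ...; c2 = 1/63.
S_3 = c2*δ/(S_2 - 1) = 1 + (48/7)*δ + (2112/49)*δ^2 + ...; c3 = 48/7.
S_4 = c3*δ/(S_3 - 1) = 1 + (-44/7)*δ + (-64/735)*δ^2 + ...; c4 = -44/7.
S_5 = c4*δ/(S_4 - 1) = 1 + (-16/1155)*δ + (10816/1334025)*δ^2 + ...; c5 = -16/1155.
S_6 = c5*δ/(S_5 - 1) = 1 + (676/1155)*δ + ...; c6 = 676/1155.


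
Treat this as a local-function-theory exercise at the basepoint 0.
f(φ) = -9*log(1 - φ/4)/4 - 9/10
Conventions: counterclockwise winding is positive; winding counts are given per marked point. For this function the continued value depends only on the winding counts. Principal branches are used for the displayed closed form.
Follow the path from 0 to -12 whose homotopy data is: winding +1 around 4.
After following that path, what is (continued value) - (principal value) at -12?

Continued minus principal equals -(9/2)*pi*i.

The rational part is single-valued and drops out of the difference; each branch term changes only by its own monodromy.
(-9/4)*log(1 - φ/(4)): each positive loop around 4 adds 2*pi*i to the log, so winding +1 contributes (-9/4)*(1)*2*pi*i = -(9/2)*pi*i.
Summing the contributions at φ = -12 gives -(9/2)*pi*i.


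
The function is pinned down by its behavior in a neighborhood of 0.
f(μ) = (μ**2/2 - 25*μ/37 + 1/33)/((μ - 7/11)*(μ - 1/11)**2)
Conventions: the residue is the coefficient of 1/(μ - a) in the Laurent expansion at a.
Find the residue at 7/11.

At the order-1 pole 7/11 set g(μ) = (μ - (7/11))*f(μ) = (μ**2/2 - 25*μ/37 + 1/33)/(μ - 1/11)**2.
Simple pole: residue = g(a) at a = 7/11, which is -5297/7992.

The residue is -5297/7992.


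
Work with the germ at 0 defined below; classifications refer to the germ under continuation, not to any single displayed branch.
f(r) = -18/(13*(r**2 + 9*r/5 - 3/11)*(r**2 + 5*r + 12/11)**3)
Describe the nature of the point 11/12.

Denominator factors: r**2 + 5*r + 12/11 = 10319/1584 at r = 11/12; r**2 + 9*r/5 - 3/11 = 17563/7920 at r = 11/12 — none vanishes.
So the germ continues analytically to 11/12.

The point is a regular point.


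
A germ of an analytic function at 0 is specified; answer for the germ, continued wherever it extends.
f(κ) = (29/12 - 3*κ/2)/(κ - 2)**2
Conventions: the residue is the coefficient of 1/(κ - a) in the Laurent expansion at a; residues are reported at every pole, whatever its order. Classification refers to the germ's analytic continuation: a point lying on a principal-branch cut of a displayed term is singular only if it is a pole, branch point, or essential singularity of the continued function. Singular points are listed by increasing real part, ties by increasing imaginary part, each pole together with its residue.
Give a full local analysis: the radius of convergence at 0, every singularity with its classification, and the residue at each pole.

Radius of convergence at 0: 2.
At 2: a pole of order 2; residue -3/2.

Denominator factor (κ - 2)^2: pole of order 2 at 2, modulus 2.
The radius of convergence is the smallest modulus among the singular points: 2.
At the order-2 pole 2 set g(κ) = (κ - (2))^2*f(κ) = 29/12 - 3*κ/2.
Order-2 pole: residue = g'(a); g'(2) = -3/2, so the residue is -3/2.


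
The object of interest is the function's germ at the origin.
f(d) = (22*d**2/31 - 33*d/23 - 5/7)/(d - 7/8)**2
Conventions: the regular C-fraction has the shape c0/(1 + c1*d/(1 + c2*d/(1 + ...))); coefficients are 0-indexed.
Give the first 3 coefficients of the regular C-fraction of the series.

Taylor coefficients (expand at 0): a_0 = -320/343, a_1 = -221248/55223, a_2 = -84029056/11983391.
c0 = a_0 = -320/343. Peel one level at a time: if S = 1 + c*d/S' with S'(0) = 1, then c is the d-coefficient of S and S' = c*d/(S - 1).
S_1 = c0/f = 1 + (-3457/805)*d + (219486609/20088775)*d^2 + ...; c1 = -3457/805.
S_2 = c1*d/(S_1 - 1) = 1 + (219486609/86269435)*d + ...; c2 = 219486609/86269435.

The regular C-fraction coefficients are [-320/343, -3457/805, 219486609/86269435].


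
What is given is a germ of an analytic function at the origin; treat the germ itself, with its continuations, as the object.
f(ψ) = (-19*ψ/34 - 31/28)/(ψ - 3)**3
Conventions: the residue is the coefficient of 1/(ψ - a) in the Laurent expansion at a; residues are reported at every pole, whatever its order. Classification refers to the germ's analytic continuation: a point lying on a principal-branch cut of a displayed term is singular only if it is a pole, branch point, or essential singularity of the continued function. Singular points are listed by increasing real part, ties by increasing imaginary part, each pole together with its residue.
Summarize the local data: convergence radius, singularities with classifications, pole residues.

Radius of convergence at 0: 3.
At 3: a pole of order 3; residue 0.

Denominator factor (ψ - 3)^3: pole of order 3 at 3, modulus 3.
The radius of convergence is the smallest modulus among the singular points: 3.
At the order-3 pole 3 set g(ψ) = (ψ - (3))^3*f(ψ) = -19*ψ/34 - 31/28.
Order-3 pole: residue = g''(a)/2; g''(3) = 0, so the residue is 0.


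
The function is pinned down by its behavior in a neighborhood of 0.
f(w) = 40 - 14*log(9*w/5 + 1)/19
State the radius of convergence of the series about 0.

Branch term (-14/19)*log(1 - w/(-5/9)): its argument vanishes at w = -5/9, a logarithmic branch point, modulus 5/9.
The radius of convergence is the smallest modulus among the singular points: 5/9.

The radius of convergence is 5/9.


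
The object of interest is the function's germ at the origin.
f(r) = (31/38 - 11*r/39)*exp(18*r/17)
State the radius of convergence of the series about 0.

The radius of convergence is infinite.

The factor exp(18*r/17) is entire and contributes no finite singular point.
The polynomial part has no poles.
No finite singular points: the Taylor series at 0 converges everywhere.


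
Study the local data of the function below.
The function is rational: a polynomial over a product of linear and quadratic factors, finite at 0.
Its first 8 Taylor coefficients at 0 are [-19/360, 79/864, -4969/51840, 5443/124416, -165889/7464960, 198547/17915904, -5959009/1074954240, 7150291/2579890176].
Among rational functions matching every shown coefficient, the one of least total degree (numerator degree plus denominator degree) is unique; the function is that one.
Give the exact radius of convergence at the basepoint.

The radius of convergence is 2.

No rational of total degree below 4 reproduces all 8 coefficients; solving the [2/2] Pade equations on them gives f(κ) = (4*κ**2/3 - 5*κ/3 + 19/15)/((κ - 12)*(κ + 2)), whose expansion matches every shown term.
Denominator factor (κ + 2): pole of order 1 at -2, modulus 2.
Denominator factor (κ - 12): pole of order 1 at 12, modulus 12.
The radius of convergence is the smallest modulus among the singular points: 2.


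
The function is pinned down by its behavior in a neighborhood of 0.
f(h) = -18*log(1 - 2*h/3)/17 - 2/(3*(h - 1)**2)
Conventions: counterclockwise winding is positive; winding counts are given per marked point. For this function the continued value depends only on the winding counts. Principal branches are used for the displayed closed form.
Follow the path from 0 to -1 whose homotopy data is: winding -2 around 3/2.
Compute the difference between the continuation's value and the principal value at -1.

The rational part is single-valued and drops out of the difference; each branch term changes only by its own monodromy.
(-18/17)*log(1 - h/(3/2)): each positive loop around 3/2 adds 2*pi*i to the log, so winding -2 contributes (-18/17)*(-2)*2*pi*i = (72/17)*pi*i.
Summing the contributions at h = -1 gives (72/17)*pi*i.

Continued minus principal equals (72/17)*pi*i.


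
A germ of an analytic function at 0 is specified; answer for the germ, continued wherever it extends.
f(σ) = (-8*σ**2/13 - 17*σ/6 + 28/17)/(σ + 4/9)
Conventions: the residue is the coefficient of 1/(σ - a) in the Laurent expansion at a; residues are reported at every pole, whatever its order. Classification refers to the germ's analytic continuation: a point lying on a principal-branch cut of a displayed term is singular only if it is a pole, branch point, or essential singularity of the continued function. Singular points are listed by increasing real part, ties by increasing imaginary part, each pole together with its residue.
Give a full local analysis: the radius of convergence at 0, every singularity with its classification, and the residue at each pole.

Denominator factor (σ + 4/9): pole of order 1 at -4/9, modulus 4/9.
The radius of convergence is the smallest modulus among the singular points: 4/9.
At the order-1 pole -4/9 set g(σ) = (σ - (-4/9))*f(σ) = -8*σ**2/13 - 17*σ/6 + 28/17.
Simple pole: residue = g(a) at a = -4/9, which is 49850/17901.

Radius of convergence at 0: 4/9.
At -4/9: a pole of order 1; residue 49850/17901.


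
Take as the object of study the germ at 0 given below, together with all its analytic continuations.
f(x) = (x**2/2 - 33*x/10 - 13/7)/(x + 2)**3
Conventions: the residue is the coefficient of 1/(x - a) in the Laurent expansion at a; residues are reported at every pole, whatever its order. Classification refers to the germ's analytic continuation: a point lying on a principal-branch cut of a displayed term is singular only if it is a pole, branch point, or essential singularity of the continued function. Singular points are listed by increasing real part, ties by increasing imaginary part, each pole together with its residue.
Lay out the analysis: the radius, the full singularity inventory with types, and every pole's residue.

Radius of convergence at 0: 2.
At -2: a pole of order 3; residue 1/2.

Denominator factor (x + 2)^3: pole of order 3 at -2, modulus 2.
The radius of convergence is the smallest modulus among the singular points: 2.
At the order-3 pole -2 set g(x) = (x - (-2))^3*f(x) = x**2/2 - 33*x/10 - 13/7.
Order-3 pole: residue = g''(a)/2; g''(-2) = 1, so the residue is 1/2.


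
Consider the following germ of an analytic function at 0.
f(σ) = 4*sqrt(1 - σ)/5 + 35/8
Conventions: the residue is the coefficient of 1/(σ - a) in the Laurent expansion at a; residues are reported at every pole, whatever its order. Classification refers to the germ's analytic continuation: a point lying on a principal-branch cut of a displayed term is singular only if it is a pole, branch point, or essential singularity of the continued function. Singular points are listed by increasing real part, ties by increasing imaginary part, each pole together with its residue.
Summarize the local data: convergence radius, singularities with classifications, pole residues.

Radius of convergence at 0: 1.
At 1: an algebraic (square-root) branch point.

Branch term (4/5)*sqrt(1 - σ/(1)): its argument vanishes at σ = 1, a square-root branch point, modulus 1.
The radius of convergence is the smallest modulus among the singular points: 1.


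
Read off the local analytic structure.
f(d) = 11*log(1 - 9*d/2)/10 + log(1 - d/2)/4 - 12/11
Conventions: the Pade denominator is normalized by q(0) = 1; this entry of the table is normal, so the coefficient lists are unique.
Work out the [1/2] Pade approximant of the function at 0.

The Pade approximant has numerator coefficients [-12/11, -362553227/105097960]; denominator coefficients [1, -1423491/955436, -37914899/11465232].

Taylor coefficients needed (expand at 0): a_0 = -12/11, a_1 = -203/40, a_2 = -1787/160, a_3 = -16043/480.
Write the denominator as Q(d) = 1 + q1*d + q2*d^2. Requiring Q*f - P = O(d^4) with deg P <= 1 kills the coefficients of d^2..d^3 in Q*f:
  d^2: a_2 + q1*a_1 + q2*a_0 = 0, i.e. -1787/160 + (-203/40)*q1 + (-12/11)*q2 = 0.
  d^3: a_3 + q1*a_2 + q2*a_1 = 0, i.e. -16043/480 + (-1787/160)*q1 + (-203/40)*q2 = 0.
Solving this linear system: q1 = -1423491/955436, q2 = -37914899/11465232.
The numerator is Q*f truncated at degree 1: P0 = a_0 = -12/11; P1 = a_1 + q1*a_0 = -362553227/105097960.


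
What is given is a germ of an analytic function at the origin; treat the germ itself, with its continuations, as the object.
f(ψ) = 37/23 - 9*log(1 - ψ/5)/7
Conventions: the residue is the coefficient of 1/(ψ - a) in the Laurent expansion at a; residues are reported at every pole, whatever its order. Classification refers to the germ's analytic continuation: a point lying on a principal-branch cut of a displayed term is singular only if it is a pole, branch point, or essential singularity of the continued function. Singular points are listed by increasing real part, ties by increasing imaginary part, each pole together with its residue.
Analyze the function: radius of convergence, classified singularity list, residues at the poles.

Radius of convergence at 0: 5.
At 5: a logarithmic branch point.

Branch term (-9/7)*log(1 - ψ/(5)): its argument vanishes at ψ = 5, a logarithmic branch point, modulus 5.
The radius of convergence is the smallest modulus among the singular points: 5.


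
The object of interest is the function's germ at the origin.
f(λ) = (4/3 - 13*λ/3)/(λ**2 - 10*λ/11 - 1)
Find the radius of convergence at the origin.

Denominator factor (λ**2 - 10*λ/11 - 1): discriminant 584/121, real irrational roots 5/11 + (1/11)*sqrt(146) and 5/11 - (1/11)*sqrt(146); poles of order 1, moduli 5/11 + (1/11)*sqrt(146) and -5/11 + (1/11)*sqrt(146).
The radius of convergence is the smallest modulus among the singular points: -5/11 + (1/11)*sqrt(146).

The radius of convergence is -5/11 + (1/11)*sqrt(146).


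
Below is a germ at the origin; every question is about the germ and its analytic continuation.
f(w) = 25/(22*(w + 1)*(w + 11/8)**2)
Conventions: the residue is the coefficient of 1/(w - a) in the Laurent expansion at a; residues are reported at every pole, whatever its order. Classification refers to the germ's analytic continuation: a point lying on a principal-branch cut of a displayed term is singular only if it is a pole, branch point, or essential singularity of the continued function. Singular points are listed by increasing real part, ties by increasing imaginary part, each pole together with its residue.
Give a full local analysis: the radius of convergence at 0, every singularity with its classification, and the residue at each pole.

Radius of convergence at 0: 1.
At -11/8: a pole of order 2; residue -800/99.
At -1: a pole of order 1; residue 800/99.

Denominator factor (w + 11/8)^2: pole of order 2 at -11/8, modulus 11/8.
Denominator factor (w + 1): pole of order 1 at -1, modulus 1.
The radius of convergence is the smallest modulus among the singular points: 1.
At the order-2 pole -11/8 set g(w) = (w - (-11/8))^2*f(w) = 25/(22*(w + 1)).
Order-2 pole: residue = g'(a); g'(-11/8) = -800/99, so the residue is -800/99.
At the order-1 pole -1 set g(w) = (w - (-1))*f(w) = 25/(22*(w + 11/8)**2).
Simple pole: residue = g(a) at a = -1, which is 800/99.
List the singular points by increasing real part (a conjugate pair: the negative imaginary part first).


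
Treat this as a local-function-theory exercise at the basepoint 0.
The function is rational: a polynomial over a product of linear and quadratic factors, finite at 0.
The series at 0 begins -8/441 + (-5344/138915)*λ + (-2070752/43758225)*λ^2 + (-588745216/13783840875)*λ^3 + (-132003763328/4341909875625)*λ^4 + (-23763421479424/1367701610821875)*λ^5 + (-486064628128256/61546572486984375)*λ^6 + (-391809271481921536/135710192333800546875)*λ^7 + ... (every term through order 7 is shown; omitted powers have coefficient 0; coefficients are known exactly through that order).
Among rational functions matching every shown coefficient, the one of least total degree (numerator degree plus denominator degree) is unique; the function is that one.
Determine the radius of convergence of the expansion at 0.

No rational of total degree below 4 reproduces all 8 coefficients; solving the [0/4] Pade equations on them gives f(λ) = -1/(8*(λ - 7/4)**2*(λ**2 - 11*λ/5 + 9/4)), whose expansion matches every shown term.
Denominator factor (λ - 7/4)^2: pole of order 2 at 7/4, modulus 7/4.
Denominator factor (λ**2 - 11*λ/5 + 9/4): discriminant -104/25, complex-conjugate roots (11/10) + ((1/5)*sqrt(26))*i and (11/10) - ((1/5)*sqrt(26))*i; poles of order 1, moduli 3/2 and 3/2.
The radius of convergence is the smallest modulus among the singular points: 3/2.

The radius of convergence is 3/2.


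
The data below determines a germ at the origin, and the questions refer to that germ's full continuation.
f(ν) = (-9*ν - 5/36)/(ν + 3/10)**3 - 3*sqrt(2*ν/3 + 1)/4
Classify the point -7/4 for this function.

The point is a regular point.

Denominator factors: ν + 3/10 = -29/20 at ν = -7/4 — none vanishes.
Branch term sqrt(1 - ν/(-3/2)): argument at -7/4 is -1/6, nonzero, so -7/4 is not its branch point (a point on a principal cut is still regular for the continued germ).
So the germ continues analytically to -7/4.


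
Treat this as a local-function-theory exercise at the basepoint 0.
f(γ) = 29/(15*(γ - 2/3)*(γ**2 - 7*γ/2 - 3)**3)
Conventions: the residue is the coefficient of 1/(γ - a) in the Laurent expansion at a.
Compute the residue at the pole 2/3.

At the order-1 pole 2/3 set g(γ) = (γ - (2/3))*f(γ) = 29/(15*(γ**2 - 7*γ/2 - 3)**3).
Simple pole: residue = g(a) at a = 2/3, which is -7047/425920.

The residue is -7047/425920.


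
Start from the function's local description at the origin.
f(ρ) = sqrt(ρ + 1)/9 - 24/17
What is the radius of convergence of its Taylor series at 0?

The radius of convergence is 1.

Branch term (1/9)*sqrt(1 - ρ/(-1)): its argument vanishes at ρ = -1, a square-root branch point, modulus 1.
The radius of convergence is the smallest modulus among the singular points: 1.


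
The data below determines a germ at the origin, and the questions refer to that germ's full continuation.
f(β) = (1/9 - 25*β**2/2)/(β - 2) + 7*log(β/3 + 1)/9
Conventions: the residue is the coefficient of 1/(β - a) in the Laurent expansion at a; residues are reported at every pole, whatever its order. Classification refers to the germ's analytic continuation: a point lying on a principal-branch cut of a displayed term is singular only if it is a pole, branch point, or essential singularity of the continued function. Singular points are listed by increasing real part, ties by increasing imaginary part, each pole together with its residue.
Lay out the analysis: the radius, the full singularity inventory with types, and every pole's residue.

Denominator factor (β - 2): pole of order 1 at 2, modulus 2.
Branch term (7/9)*log(1 - β/(-3)): its argument vanishes at β = -3, a logarithmic branch point, modulus 3.
The radius of convergence is the smallest modulus among the singular points: 2.
The branch term is analytic at 2 and contributes nothing to the residue; only the rational part matters.
At the order-1 pole 2 set g(β) = (β - (2))*(rational part) = 1/9 - 25*β**2/2.
Simple pole: residue = g(a) at a = 2, which is -449/9.
List the singular points by increasing real part (a conjugate pair: the negative imaginary part first).

Radius of convergence at 0: 2.
At -3: a logarithmic branch point.
At 2: a pole of order 1; residue -449/9.


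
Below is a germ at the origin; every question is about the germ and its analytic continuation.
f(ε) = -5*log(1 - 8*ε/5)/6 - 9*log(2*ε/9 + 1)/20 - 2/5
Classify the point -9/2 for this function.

The term (-9/20)*log(1 - ε/(-9/2)) has argument 1 - -9/2/(-9/2) = 0 at -9/2: a logarithmic (infinitely-sheeted) branch point; the remaining terms are analytic or single-valued there.

The point is a logarithmic branch point.


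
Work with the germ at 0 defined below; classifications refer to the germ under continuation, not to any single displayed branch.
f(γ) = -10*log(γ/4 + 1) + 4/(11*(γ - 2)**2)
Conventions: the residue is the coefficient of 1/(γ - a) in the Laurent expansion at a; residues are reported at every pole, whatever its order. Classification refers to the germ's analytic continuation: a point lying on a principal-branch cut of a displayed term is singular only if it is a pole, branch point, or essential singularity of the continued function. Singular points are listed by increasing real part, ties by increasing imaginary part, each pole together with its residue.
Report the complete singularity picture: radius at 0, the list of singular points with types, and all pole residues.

Denominator factor (γ - 2)^2: pole of order 2 at 2, modulus 2.
Branch term (-10)*log(1 - γ/(-4)): its argument vanishes at γ = -4, a logarithmic branch point, modulus 4.
The radius of convergence is the smallest modulus among the singular points: 2.
The branch term is analytic at 2 and contributes nothing to the residue; only the rational part matters.
At the order-2 pole 2 set g(γ) = (γ - (2))^2*(rational part) = 4/11.
Order-2 pole: residue = g'(a); g'(2) = 0, so the residue is 0.
List the singular points by increasing real part (a conjugate pair: the negative imaginary part first).

Radius of convergence at 0: 2.
At -4: a logarithmic branch point.
At 2: a pole of order 2; residue 0.


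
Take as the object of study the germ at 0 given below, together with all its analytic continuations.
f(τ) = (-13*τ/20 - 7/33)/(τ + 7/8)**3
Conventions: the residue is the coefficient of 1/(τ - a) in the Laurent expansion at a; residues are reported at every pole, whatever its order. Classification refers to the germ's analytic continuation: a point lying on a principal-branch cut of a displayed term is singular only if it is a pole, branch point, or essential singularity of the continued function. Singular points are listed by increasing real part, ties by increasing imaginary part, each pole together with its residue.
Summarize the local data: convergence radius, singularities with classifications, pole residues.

Radius of convergence at 0: 7/8.
At -7/8: a pole of order 3; residue 0.

Denominator factor (τ + 7/8)^3: pole of order 3 at -7/8, modulus 7/8.
The radius of convergence is the smallest modulus among the singular points: 7/8.
At the order-3 pole -7/8 set g(τ) = (τ - (-7/8))^3*f(τ) = -13*τ/20 - 7/33.
Order-3 pole: residue = g''(a)/2; g''(-7/8) = 0, so the residue is 0.


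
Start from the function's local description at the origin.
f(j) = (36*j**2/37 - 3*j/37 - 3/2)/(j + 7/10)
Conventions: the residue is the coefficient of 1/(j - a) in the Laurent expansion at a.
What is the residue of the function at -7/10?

The residue is -894/925.

At the order-1 pole -7/10 set g(j) = (j - (-7/10))*f(j) = 36*j**2/37 - 3*j/37 - 3/2.
Simple pole: residue = g(a) at a = -7/10, which is -894/925.


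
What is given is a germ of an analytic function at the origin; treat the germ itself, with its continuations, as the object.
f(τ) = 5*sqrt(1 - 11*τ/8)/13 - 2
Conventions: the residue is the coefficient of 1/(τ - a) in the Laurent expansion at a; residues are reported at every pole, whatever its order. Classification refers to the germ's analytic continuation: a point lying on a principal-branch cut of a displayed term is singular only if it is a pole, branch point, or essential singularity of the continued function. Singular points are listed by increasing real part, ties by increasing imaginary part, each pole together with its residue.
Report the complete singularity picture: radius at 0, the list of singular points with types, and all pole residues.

Branch term (5/13)*sqrt(1 - τ/(8/11)): its argument vanishes at τ = 8/11, a square-root branch point, modulus 8/11.
The radius of convergence is the smallest modulus among the singular points: 8/11.

Radius of convergence at 0: 8/11.
At 8/11: an algebraic (square-root) branch point.


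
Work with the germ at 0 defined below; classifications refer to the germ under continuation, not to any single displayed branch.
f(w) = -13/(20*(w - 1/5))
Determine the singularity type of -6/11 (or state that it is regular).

Denominator factors: w - 1/5 = -41/55 at w = -6/11 — none vanishes.
So the germ continues analytically to -6/11.

The point is a regular point.


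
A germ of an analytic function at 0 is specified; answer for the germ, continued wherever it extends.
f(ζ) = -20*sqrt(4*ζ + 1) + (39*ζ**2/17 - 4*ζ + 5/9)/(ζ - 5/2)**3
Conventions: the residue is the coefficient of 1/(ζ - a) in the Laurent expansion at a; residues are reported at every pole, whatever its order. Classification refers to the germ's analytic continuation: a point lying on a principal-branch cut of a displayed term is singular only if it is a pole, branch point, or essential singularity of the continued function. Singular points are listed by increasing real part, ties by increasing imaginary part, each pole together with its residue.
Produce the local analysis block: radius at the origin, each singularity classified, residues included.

Radius of convergence at 0: 1/4.
At -1/4: an algebraic (square-root) branch point.
At 5/2: a pole of order 3; residue 39/17.

Denominator factor (ζ - 5/2)^3: pole of order 3 at 5/2, modulus 5/2.
Branch term (-20)*sqrt(1 - ζ/(-1/4)): its argument vanishes at ζ = -1/4, a square-root branch point, modulus 1/4.
The radius of convergence is the smallest modulus among the singular points: 1/4.
The branch term is analytic at 5/2 and contributes nothing to the residue; only the rational part matters.
At the order-3 pole 5/2 set g(ζ) = (ζ - (5/2))^3*(rational part) = 39*ζ**2/17 - 4*ζ + 5/9.
Order-3 pole: residue = g''(a)/2; g''(5/2) = 78/17, so the residue is 39/17.
List the singular points by increasing real part (a conjugate pair: the negative imaginary part first).


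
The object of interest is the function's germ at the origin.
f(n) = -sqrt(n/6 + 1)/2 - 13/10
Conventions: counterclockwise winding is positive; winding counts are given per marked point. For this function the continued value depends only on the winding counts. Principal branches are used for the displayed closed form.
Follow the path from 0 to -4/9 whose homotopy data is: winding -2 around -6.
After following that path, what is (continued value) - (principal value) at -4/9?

The rational part is single-valued and drops out of the difference; each branch term changes only by its own monodromy.
(-1/2)*sqrt(1 - n/(-6)): winding -2 is even, the square root returns to the same sheet, contribution 0.
Summing the contributions at n = -4/9 gives 0.

Continued minus principal equals 0.


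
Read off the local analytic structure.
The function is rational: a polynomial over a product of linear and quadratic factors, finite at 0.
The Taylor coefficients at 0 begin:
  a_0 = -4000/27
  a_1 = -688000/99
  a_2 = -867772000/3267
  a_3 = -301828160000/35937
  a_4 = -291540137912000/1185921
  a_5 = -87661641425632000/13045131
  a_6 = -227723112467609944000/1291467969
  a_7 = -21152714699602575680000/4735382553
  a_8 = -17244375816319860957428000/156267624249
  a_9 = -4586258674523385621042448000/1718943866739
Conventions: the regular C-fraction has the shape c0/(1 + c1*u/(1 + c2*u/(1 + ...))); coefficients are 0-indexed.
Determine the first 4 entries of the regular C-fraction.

The regular C-fraction coefficients are [-4000/27, -516/11, 4483/516, -67177129/2313228].

Taylor coefficients (read off): a_0 = -4000/27, a_1 = -688000/99, a_2 = -867772000/3267, a_3 = -301828160000/35937.
c0 = a_0 = -4000/27. Peel one level at a time: if S = 1 + c*u/S' with S'(0) = 1, then c is the u-coefficient of S and S' = c*u/(S - 1).
S_1 = c0/f = 1 + (-516/11)*u + (4483/11)*u^2 + ...; c1 = -516/11.
S_2 = c1*u/(S_1 - 1) = 1 + (4483/516)*u + (67177129/266256)*u^2 + ...; c2 = 4483/516.
S_3 = c2*u/(S_2 - 1) = 1 + (-67177129/2313228)*u + ...; c3 = -67177129/2313228.


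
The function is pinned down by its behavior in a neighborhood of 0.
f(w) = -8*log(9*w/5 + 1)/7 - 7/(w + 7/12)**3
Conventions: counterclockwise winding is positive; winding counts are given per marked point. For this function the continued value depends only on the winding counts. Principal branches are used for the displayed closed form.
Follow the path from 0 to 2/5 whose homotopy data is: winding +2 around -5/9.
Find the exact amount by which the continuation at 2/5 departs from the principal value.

The rational part is single-valued and drops out of the difference; each branch term changes only by its own monodromy.
(-8/7)*log(1 - w/(-5/9)): each positive loop around -5/9 adds 2*pi*i to the log, so winding +2 contributes (-8/7)*(2)*2*pi*i = -(32/7)*pi*i.
Summing the contributions at w = 2/5 gives -(32/7)*pi*i.

Continued minus principal equals -(32/7)*pi*i.


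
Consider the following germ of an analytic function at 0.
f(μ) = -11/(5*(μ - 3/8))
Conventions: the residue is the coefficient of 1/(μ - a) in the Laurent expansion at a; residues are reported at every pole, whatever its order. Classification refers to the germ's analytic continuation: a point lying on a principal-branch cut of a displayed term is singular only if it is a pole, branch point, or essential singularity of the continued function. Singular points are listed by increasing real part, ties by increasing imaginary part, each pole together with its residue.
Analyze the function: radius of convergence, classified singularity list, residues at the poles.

Radius of convergence at 0: 3/8.
At 3/8: a pole of order 1; residue -11/5.

Denominator factor (μ - 3/8): pole of order 1 at 3/8, modulus 3/8.
The radius of convergence is the smallest modulus among the singular points: 3/8.
At the order-1 pole 3/8 set g(μ) = (μ - (3/8))*f(μ) = -11/5.
Simple pole: residue = g(a) at a = 3/8, which is -11/5.


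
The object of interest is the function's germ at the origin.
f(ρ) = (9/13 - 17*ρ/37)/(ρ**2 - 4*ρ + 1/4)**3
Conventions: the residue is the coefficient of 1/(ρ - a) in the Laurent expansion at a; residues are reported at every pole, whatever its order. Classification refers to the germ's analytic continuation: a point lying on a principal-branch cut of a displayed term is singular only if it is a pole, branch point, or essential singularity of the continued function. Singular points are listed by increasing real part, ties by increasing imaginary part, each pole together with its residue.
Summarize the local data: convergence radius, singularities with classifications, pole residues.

Denominator factor (ρ**2 - 4*ρ + 1/4)^3: discriminant 15, real irrational roots 2 + (1/2)*sqrt(15) and 2 - (1/2)*sqrt(15); poles of order 3, moduli 2 + (1/2)*sqrt(15) and 2 - (1/2)*sqrt(15).
The radius of convergence is the smallest modulus among the singular points: 2 - (1/2)*sqrt(15).
The factor ρ**2 - 4*ρ + 1/4 splits as (ρ - a)(ρ - a') with a = 2 - (1/2)*sqrt(15), a' = 2 + (1/2)*sqrt(15). At the order-3 pole a set g(ρ) = (ρ - a)^3*f(ρ) = [9/13 - 17*ρ/37] / (ρ - a')^3.
Order-3 pole: residue = g''(a)/2; g''(2 - (1/2)*sqrt(15)) = (436/541125)*sqrt(15), so the residue is (218/541125)*sqrt(15).
The factor ρ**2 - 4*ρ + 1/4 splits as (ρ - a)(ρ - a') with a = 2 + (1/2)*sqrt(15), a' = 2 - (1/2)*sqrt(15). At the order-3 pole a set g(ρ) = (ρ - a)^3*f(ρ) = [9/13 - 17*ρ/37] / (ρ - a')^3.
Order-3 pole: residue = g''(a)/2; g''(2 + (1/2)*sqrt(15)) = -(436/541125)*sqrt(15), so the residue is -(218/541125)*sqrt(15).
List the singular points by increasing real part (a conjugate pair: the negative imaginary part first).

Radius of convergence at 0: 2 - (1/2)*sqrt(15).
At 2 - (1/2)*sqrt(15): a pole of order 3; residue (218/541125)*sqrt(15).
At 2 + (1/2)*sqrt(15): a pole of order 3; residue -(218/541125)*sqrt(15).


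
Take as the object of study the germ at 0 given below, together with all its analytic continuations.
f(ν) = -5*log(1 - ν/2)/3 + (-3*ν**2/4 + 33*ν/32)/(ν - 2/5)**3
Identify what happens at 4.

Denominator factors: ν - 2/5 = 18/5 at ν = 4 — none vanishes.
Branch term log(1 - ν/(2)): argument at 4 is -1, nonzero, so 4 is not its branch point (a point on a principal cut is still regular for the continued germ).
So the germ continues analytically to 4.

The point is a regular point.


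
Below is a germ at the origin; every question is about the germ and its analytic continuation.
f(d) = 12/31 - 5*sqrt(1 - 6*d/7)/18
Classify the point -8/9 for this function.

The point is a regular point.

There is no denominator, hence no pole anywhere.
Branch term sqrt(1 - d/(7/6)): argument at -8/9 is 37/21, nonzero, so -8/9 is not its branch point (a point on a principal cut is still regular for the continued germ).
So the germ continues analytically to -8/9.


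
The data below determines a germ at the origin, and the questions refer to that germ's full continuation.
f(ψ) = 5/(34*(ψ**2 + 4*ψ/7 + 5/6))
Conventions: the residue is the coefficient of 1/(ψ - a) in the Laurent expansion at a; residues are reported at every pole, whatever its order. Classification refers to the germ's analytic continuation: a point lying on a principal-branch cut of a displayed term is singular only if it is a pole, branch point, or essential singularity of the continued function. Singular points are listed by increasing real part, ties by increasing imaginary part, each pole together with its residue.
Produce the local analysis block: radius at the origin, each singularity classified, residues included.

Denominator factor (ψ**2 + 4*ψ/7 + 5/6): discriminant -442/147, complex-conjugate roots (-2/7) + ((1/42)*sqrt(1326))*i and (-2/7) - ((1/42)*sqrt(1326))*i; poles of order 1, moduli (1/6)*sqrt(30) and (1/6)*sqrt(30).
The radius of convergence is the smallest modulus among the singular points: (1/6)*sqrt(30).
The factor ψ**2 + 4*ψ/7 + 5/6 splits as (ψ - a)(ψ - a') with a = (-2/7) - ((1/42)*sqrt(1326))*i, a' = (-2/7) + ((1/42)*sqrt(1326))*i. At the order-1 pole a set g(ψ) = (ψ - a)*f(ψ) = [5/34] / (ψ - a').
Simple pole: residue = g(a) at a = (-2/7) - ((1/42)*sqrt(1326))*i, which is ((35/15028)*sqrt(1326))*i.
The factor ψ**2 + 4*ψ/7 + 5/6 splits as (ψ - a)(ψ - a') with a = (-2/7) + ((1/42)*sqrt(1326))*i, a' = (-2/7) - ((1/42)*sqrt(1326))*i. At the order-1 pole a set g(ψ) = (ψ - a)*f(ψ) = [5/34] / (ψ - a').
Simple pole: residue = g(a) at a = (-2/7) + ((1/42)*sqrt(1326))*i, which is -((35/15028)*sqrt(1326))*i.
List the singular points by increasing real part (a conjugate pair: the negative imaginary part first).

Radius of convergence at 0: (1/6)*sqrt(30).
At (-2/7) - ((1/42)*sqrt(1326))*i: a pole of order 1; residue ((35/15028)*sqrt(1326))*i.
At (-2/7) + ((1/42)*sqrt(1326))*i: a pole of order 1; residue -((35/15028)*sqrt(1326))*i.
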